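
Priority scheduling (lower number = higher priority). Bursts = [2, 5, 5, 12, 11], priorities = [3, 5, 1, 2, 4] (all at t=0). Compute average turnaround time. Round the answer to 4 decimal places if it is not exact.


Sort by priority (ascending = highest first):
Order: [(1, 5), (2, 12), (3, 2), (4, 11), (5, 5)]
Completion times:
  Priority 1, burst=5, C=5
  Priority 2, burst=12, C=17
  Priority 3, burst=2, C=19
  Priority 4, burst=11, C=30
  Priority 5, burst=5, C=35
Average turnaround = 106/5 = 21.2

21.2


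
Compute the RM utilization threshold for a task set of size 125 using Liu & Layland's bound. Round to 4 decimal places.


Compute 2^(1/125) = 1.0055605804
Subtract 1: 1.0055605804 - 1 = 0.0055605804
Multiply by n: 125 * 0.0055605804 = 0.6950725500
Round to 4 dp: 0.6951

0.6951


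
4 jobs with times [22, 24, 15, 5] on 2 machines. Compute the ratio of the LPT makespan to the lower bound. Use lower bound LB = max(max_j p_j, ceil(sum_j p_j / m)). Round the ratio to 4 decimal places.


LPT order: [24, 22, 15, 5]
Machine loads after assignment: [29, 37]
LPT makespan = 37
Lower bound = max(max_job, ceil(total/2)) = max(24, 33) = 33
Ratio = 37 / 33 = 1.1212

1.1212


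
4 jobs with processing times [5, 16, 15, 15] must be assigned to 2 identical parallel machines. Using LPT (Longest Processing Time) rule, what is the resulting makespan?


Sort jobs in decreasing order (LPT): [16, 15, 15, 5]
Assign each job to the least loaded machine:
  Machine 1: jobs [16, 5], load = 21
  Machine 2: jobs [15, 15], load = 30
Makespan = max load = 30

30


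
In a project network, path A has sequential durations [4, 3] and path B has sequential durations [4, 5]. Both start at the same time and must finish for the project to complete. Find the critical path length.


Path A total = 4 + 3 = 7
Path B total = 4 + 5 = 9
Critical path = longest path = max(7, 9) = 9

9


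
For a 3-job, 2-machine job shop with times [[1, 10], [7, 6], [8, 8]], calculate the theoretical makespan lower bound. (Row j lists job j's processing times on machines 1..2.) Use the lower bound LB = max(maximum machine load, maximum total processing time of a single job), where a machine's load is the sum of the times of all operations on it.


Machine loads:
  Machine 1: 1 + 7 + 8 = 16
  Machine 2: 10 + 6 + 8 = 24
Max machine load = 24
Job totals:
  Job 1: 11
  Job 2: 13
  Job 3: 16
Max job total = 16
Lower bound = max(24, 16) = 24

24


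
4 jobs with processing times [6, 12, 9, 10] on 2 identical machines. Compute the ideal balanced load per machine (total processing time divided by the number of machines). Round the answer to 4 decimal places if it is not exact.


Total processing time = 6 + 12 + 9 + 10 = 37
Number of machines = 2
Ideal balanced load = 37 / 2 = 18.5

18.5


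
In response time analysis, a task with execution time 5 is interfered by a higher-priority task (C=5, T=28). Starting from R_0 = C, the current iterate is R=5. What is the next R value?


R_next = C + ceil(R_prev / T_hp) * C_hp
ceil(5 / 28) = ceil(0.1786) = 1
Interference = 1 * 5 = 5
R_next = 5 + 5 = 10

10


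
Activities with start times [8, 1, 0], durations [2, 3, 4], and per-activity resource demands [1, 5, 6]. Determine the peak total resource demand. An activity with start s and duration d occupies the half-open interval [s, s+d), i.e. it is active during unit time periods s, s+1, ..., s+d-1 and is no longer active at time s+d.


Each activity i is active on [start_i, start_i + duration_i).
Compute total resource usage per time slot:
  t=0: active resources = [6], total = 6
  t=1: active resources = [5, 6], total = 11
  t=2: active resources = [5, 6], total = 11
  t=3: active resources = [5, 6], total = 11
  t=4: active resources = [], total = 0
  t=5: active resources = [], total = 0
  t=6: active resources = [], total = 0
  t=7: active resources = [], total = 0
  t=8: active resources = [1], total = 1
  t=9: active resources = [1], total = 1
Peak resource demand = 11

11


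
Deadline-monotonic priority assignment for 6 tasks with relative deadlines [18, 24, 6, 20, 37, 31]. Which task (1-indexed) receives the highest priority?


Sort tasks by relative deadline (ascending):
  Task 3: deadline = 6
  Task 1: deadline = 18
  Task 4: deadline = 20
  Task 2: deadline = 24
  Task 6: deadline = 31
  Task 5: deadline = 37
Priority order (highest first): [3, 1, 4, 2, 6, 5]
Highest priority task = 3

3


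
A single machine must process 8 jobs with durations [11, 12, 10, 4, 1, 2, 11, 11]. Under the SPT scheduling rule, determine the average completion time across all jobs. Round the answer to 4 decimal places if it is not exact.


Sort jobs by processing time (SPT order): [1, 2, 4, 10, 11, 11, 11, 12]
Compute completion times sequentially:
  Job 1: processing = 1, completes at 1
  Job 2: processing = 2, completes at 3
  Job 3: processing = 4, completes at 7
  Job 4: processing = 10, completes at 17
  Job 5: processing = 11, completes at 28
  Job 6: processing = 11, completes at 39
  Job 7: processing = 11, completes at 50
  Job 8: processing = 12, completes at 62
Sum of completion times = 207
Average completion time = 207/8 = 25.875

25.875


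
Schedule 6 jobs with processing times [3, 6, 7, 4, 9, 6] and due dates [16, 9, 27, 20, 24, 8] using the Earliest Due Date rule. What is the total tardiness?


Sort by due date (EDD order): [(6, 8), (6, 9), (3, 16), (4, 20), (9, 24), (7, 27)]
Compute completion times and tardiness:
  Job 1: p=6, d=8, C=6, tardiness=max(0,6-8)=0
  Job 2: p=6, d=9, C=12, tardiness=max(0,12-9)=3
  Job 3: p=3, d=16, C=15, tardiness=max(0,15-16)=0
  Job 4: p=4, d=20, C=19, tardiness=max(0,19-20)=0
  Job 5: p=9, d=24, C=28, tardiness=max(0,28-24)=4
  Job 6: p=7, d=27, C=35, tardiness=max(0,35-27)=8
Total tardiness = 15

15


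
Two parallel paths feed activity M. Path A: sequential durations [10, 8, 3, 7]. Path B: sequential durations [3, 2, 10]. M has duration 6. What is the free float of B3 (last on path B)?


ES(B3) = sum of predecessors on chain B = 5
EF(B3) = ES + duration = 5 + 10 = 15
Successor of B3 is M. ES(M) = max(sum(A), sum(B)) = max(28, 15) = 28
Free float = ES(successor) - EF(current) = 28 - 15 = 13

13


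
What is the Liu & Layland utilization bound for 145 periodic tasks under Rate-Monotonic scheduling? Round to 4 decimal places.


Compute 2^(1/145) = 1.0047917694
Subtract 1: 1.0047917694 - 1 = 0.0047917694
Multiply by n: 145 * 0.0047917694 = 0.6948065630
Round to 4 dp: 0.6948

0.6948


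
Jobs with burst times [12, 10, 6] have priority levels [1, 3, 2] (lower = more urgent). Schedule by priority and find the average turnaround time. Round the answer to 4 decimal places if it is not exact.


Sort by priority (ascending = highest first):
Order: [(1, 12), (2, 6), (3, 10)]
Completion times:
  Priority 1, burst=12, C=12
  Priority 2, burst=6, C=18
  Priority 3, burst=10, C=28
Average turnaround = 58/3 = 19.3333

19.3333


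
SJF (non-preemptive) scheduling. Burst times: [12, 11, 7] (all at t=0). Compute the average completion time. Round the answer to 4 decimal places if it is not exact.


SJF order (ascending): [7, 11, 12]
Completion times:
  Job 1: burst=7, C=7
  Job 2: burst=11, C=18
  Job 3: burst=12, C=30
Average completion = 55/3 = 18.3333

18.3333


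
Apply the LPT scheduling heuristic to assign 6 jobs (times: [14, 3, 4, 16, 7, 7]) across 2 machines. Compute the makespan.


Sort jobs in decreasing order (LPT): [16, 14, 7, 7, 4, 3]
Assign each job to the least loaded machine:
  Machine 1: jobs [16, 7, 3], load = 26
  Machine 2: jobs [14, 7, 4], load = 25
Makespan = max load = 26

26


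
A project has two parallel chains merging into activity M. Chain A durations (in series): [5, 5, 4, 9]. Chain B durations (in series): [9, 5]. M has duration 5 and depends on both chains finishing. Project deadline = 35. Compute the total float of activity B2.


Forward pass: ES(B2) = sum of predecessors on chain B = 9
EF = ES + duration = 9 + 5 = 14
Backward pass: LF(M) = deadline = 35; LS(M) = 35 - 5 = 30
LF(B2) = LS(M) - sum(successors on chain B) = 30 - 0 = 30
LS = LF - duration = 30 - 5 = 25
Total float = LS - ES = 25 - 9 = 16

16


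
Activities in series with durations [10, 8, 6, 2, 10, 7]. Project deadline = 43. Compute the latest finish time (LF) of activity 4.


LF(activity 4) = deadline - sum of successor durations
Successors: activities 5 through 6 with durations [10, 7]
Sum of successor durations = 17
LF = 43 - 17 = 26

26


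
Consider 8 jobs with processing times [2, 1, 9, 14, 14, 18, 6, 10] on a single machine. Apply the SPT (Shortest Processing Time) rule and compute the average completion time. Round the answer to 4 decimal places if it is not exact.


Sort jobs by processing time (SPT order): [1, 2, 6, 9, 10, 14, 14, 18]
Compute completion times sequentially:
  Job 1: processing = 1, completes at 1
  Job 2: processing = 2, completes at 3
  Job 3: processing = 6, completes at 9
  Job 4: processing = 9, completes at 18
  Job 5: processing = 10, completes at 28
  Job 6: processing = 14, completes at 42
  Job 7: processing = 14, completes at 56
  Job 8: processing = 18, completes at 74
Sum of completion times = 231
Average completion time = 231/8 = 28.875

28.875


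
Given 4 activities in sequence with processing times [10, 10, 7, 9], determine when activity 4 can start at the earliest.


Activity 4 starts after activities 1 through 3 complete.
Predecessor durations: [10, 10, 7]
ES = 10 + 10 + 7 = 27

27


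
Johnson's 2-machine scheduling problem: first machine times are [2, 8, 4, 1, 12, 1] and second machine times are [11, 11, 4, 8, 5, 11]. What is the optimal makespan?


Apply Johnson's rule:
  Group 1 (a <= b): [(4, 1, 8), (6, 1, 11), (1, 2, 11), (3, 4, 4), (2, 8, 11)]
  Group 2 (a > b): [(5, 12, 5)]
Optimal job order: [4, 6, 1, 3, 2, 5]
Schedule:
  Job 4: M1 done at 1, M2 done at 9
  Job 6: M1 done at 2, M2 done at 20
  Job 1: M1 done at 4, M2 done at 31
  Job 3: M1 done at 8, M2 done at 35
  Job 2: M1 done at 16, M2 done at 46
  Job 5: M1 done at 28, M2 done at 51
Makespan = 51

51


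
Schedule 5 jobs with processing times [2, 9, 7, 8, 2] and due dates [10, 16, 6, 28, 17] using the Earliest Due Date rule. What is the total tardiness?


Sort by due date (EDD order): [(7, 6), (2, 10), (9, 16), (2, 17), (8, 28)]
Compute completion times and tardiness:
  Job 1: p=7, d=6, C=7, tardiness=max(0,7-6)=1
  Job 2: p=2, d=10, C=9, tardiness=max(0,9-10)=0
  Job 3: p=9, d=16, C=18, tardiness=max(0,18-16)=2
  Job 4: p=2, d=17, C=20, tardiness=max(0,20-17)=3
  Job 5: p=8, d=28, C=28, tardiness=max(0,28-28)=0
Total tardiness = 6

6


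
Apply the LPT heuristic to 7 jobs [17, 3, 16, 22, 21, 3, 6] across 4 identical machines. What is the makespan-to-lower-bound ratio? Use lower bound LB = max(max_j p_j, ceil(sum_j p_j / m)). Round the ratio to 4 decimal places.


LPT order: [22, 21, 17, 16, 6, 3, 3]
Machine loads after assignment: [22, 21, 23, 22]
LPT makespan = 23
Lower bound = max(max_job, ceil(total/4)) = max(22, 22) = 22
Ratio = 23 / 22 = 1.0455

1.0455


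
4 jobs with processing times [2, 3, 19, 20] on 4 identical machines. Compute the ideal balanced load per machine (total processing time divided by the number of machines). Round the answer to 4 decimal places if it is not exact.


Total processing time = 2 + 3 + 19 + 20 = 44
Number of machines = 4
Ideal balanced load = 44 / 4 = 11.0

11.0


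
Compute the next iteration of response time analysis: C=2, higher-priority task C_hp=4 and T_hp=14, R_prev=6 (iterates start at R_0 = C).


R_next = C + ceil(R_prev / T_hp) * C_hp
ceil(6 / 14) = ceil(0.4286) = 1
Interference = 1 * 4 = 4
R_next = 2 + 4 = 6
R_next = R_prev, so the iteration has converged (response time = 6).

6


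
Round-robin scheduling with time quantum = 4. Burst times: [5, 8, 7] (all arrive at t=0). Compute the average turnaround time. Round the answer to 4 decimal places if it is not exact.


Time quantum = 4
Execution trace:
  J1 runs 4 units, time = 4
  J2 runs 4 units, time = 8
  J3 runs 4 units, time = 12
  J1 runs 1 units, time = 13
  J2 runs 4 units, time = 17
  J3 runs 3 units, time = 20
Finish times: [13, 17, 20]
Average turnaround = 50/3 = 16.6667

16.6667


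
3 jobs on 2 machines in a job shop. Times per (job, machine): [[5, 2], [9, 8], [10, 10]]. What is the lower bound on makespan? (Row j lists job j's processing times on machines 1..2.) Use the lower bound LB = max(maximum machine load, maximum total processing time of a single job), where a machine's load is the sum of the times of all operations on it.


Machine loads:
  Machine 1: 5 + 9 + 10 = 24
  Machine 2: 2 + 8 + 10 = 20
Max machine load = 24
Job totals:
  Job 1: 7
  Job 2: 17
  Job 3: 20
Max job total = 20
Lower bound = max(24, 20) = 24

24


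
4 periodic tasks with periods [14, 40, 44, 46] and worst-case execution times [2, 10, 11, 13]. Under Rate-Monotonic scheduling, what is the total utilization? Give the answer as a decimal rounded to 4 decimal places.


Compute individual utilizations (exact fractions):
  Task 1: C/T = 2/14 = 1/7 (approx. 0.1429)
  Task 2: C/T = 10/40 = 1/4 (approx. 0.25)
  Task 3: C/T = 11/44 = 1/4 (approx. 0.25)
  Task 4: C/T = 13/46 (approx. 0.2826)
Total utilization U = 1/7 + 1/4 + 1/4 + 13/46 = 149/161
Rounded to 4 decimal places: U = 0.9255
RM (Liu & Layland) bound for 4 tasks = 0.756828; compare with U = 149/161 (approx. 0.925466)
bound < U <= 1, so the RM sufficient condition is not met (inconclusive; an exact test such as response-time analysis is needed).

0.9255


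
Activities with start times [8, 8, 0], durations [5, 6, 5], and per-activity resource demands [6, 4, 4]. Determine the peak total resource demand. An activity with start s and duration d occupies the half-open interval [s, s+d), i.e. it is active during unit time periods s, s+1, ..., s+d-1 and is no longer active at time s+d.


Each activity i is active on [start_i, start_i + duration_i).
Compute total resource usage per time slot:
  t=0: active resources = [4], total = 4
  t=1: active resources = [4], total = 4
  t=2: active resources = [4], total = 4
  t=3: active resources = [4], total = 4
  t=4: active resources = [4], total = 4
  t=5: active resources = [], total = 0
  t=6: active resources = [], total = 0
  t=7: active resources = [], total = 0
  t=8: active resources = [6, 4], total = 10
  t=9: active resources = [6, 4], total = 10
  t=10: active resources = [6, 4], total = 10
  t=11: active resources = [6, 4], total = 10
  t=12: active resources = [6, 4], total = 10
  t=13: active resources = [4], total = 4
Peak resource demand = 10

10


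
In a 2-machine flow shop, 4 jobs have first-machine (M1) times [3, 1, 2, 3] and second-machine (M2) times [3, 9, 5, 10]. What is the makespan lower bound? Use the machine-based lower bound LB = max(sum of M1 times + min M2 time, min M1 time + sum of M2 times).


LB1 = sum(M1 times) + min(M2 times) = 9 + 3 = 12
LB2 = min(M1 times) + sum(M2 times) = 1 + 27 = 28
Lower bound = max(LB1, LB2) = max(12, 28) = 28

28


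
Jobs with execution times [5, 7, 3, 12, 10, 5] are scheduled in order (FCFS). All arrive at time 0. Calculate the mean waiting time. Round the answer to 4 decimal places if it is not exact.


FCFS order (as given): [5, 7, 3, 12, 10, 5]
Waiting times:
  Job 1: wait = 0
  Job 2: wait = 5
  Job 3: wait = 12
  Job 4: wait = 15
  Job 5: wait = 27
  Job 6: wait = 37
Sum of waiting times = 96
Average waiting time = 96/6 = 16.0

16.0


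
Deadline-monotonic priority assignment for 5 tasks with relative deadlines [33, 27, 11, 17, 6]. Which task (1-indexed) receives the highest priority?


Sort tasks by relative deadline (ascending):
  Task 5: deadline = 6
  Task 3: deadline = 11
  Task 4: deadline = 17
  Task 2: deadline = 27
  Task 1: deadline = 33
Priority order (highest first): [5, 3, 4, 2, 1]
Highest priority task = 5

5


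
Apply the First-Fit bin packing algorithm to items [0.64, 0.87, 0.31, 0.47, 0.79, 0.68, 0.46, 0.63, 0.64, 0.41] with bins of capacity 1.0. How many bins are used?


Place items sequentially using First-Fit:
  Item 0.64 -> new Bin 1
  Item 0.87 -> new Bin 2
  Item 0.31 -> Bin 1 (now 0.95)
  Item 0.47 -> new Bin 3
  Item 0.79 -> new Bin 4
  Item 0.68 -> new Bin 5
  Item 0.46 -> Bin 3 (now 0.93)
  Item 0.63 -> new Bin 6
  Item 0.64 -> new Bin 7
  Item 0.41 -> new Bin 8
Total bins used = 8

8


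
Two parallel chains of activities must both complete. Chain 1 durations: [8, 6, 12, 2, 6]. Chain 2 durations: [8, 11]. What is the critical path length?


Path A total = 8 + 6 + 12 + 2 + 6 = 34
Path B total = 8 + 11 = 19
Critical path = longest path = max(34, 19) = 34

34


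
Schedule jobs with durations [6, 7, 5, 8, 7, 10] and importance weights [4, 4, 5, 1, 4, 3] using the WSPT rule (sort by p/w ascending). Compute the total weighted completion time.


Compute p/w ratios and sort ascending (WSPT): [(5, 5), (6, 4), (7, 4), (7, 4), (10, 3), (8, 1)]
Compute weighted completion times:
  Job (p=5,w=5): C=5, w*C=5*5=25
  Job (p=6,w=4): C=11, w*C=4*11=44
  Job (p=7,w=4): C=18, w*C=4*18=72
  Job (p=7,w=4): C=25, w*C=4*25=100
  Job (p=10,w=3): C=35, w*C=3*35=105
  Job (p=8,w=1): C=43, w*C=1*43=43
Total weighted completion time = 389

389


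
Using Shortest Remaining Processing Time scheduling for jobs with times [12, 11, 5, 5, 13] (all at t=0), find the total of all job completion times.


Since all jobs arrive at t=0, SRPT equals SPT ordering.
SPT order: [5, 5, 11, 12, 13]
Completion times:
  Job 1: p=5, C=5
  Job 2: p=5, C=10
  Job 3: p=11, C=21
  Job 4: p=12, C=33
  Job 5: p=13, C=46
Total completion time = 5 + 10 + 21 + 33 + 46 = 115

115


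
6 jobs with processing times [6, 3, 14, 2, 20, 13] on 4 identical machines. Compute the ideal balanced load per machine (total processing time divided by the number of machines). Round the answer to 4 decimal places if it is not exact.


Total processing time = 6 + 3 + 14 + 2 + 20 + 13 = 58
Number of machines = 4
Ideal balanced load = 58 / 4 = 14.5

14.5


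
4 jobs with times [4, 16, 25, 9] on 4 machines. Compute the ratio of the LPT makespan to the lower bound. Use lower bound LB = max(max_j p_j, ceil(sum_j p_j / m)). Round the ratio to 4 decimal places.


LPT order: [25, 16, 9, 4]
Machine loads after assignment: [25, 16, 9, 4]
LPT makespan = 25
Lower bound = max(max_job, ceil(total/4)) = max(25, 14) = 25
Ratio = 25 / 25 = 1.0

1.0


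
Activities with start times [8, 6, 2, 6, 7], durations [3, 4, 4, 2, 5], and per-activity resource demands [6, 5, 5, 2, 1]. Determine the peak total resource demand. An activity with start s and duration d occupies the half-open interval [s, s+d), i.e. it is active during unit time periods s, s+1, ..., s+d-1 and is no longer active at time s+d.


Each activity i is active on [start_i, start_i + duration_i).
Compute total resource usage per time slot:
  t=0: active resources = [], total = 0
  t=1: active resources = [], total = 0
  t=2: active resources = [5], total = 5
  t=3: active resources = [5], total = 5
  t=4: active resources = [5], total = 5
  t=5: active resources = [5], total = 5
  t=6: active resources = [5, 2], total = 7
  t=7: active resources = [5, 2, 1], total = 8
  t=8: active resources = [6, 5, 1], total = 12
  t=9: active resources = [6, 5, 1], total = 12
  t=10: active resources = [6, 1], total = 7
  t=11: active resources = [1], total = 1
Peak resource demand = 12

12


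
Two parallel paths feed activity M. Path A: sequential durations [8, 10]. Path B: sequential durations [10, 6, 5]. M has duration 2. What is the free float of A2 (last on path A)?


ES(A2) = sum of predecessors on chain A = 8
EF(A2) = ES + duration = 8 + 10 = 18
Successor of A2 is M. ES(M) = max(sum(A), sum(B)) = max(18, 21) = 21
Free float = ES(successor) - EF(current) = 21 - 18 = 3

3


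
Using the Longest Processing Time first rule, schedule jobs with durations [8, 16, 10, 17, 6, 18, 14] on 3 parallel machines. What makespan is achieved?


Sort jobs in decreasing order (LPT): [18, 17, 16, 14, 10, 8, 6]
Assign each job to the least loaded machine:
  Machine 1: jobs [18, 8, 6], load = 32
  Machine 2: jobs [17, 10], load = 27
  Machine 3: jobs [16, 14], load = 30
Makespan = max load = 32

32


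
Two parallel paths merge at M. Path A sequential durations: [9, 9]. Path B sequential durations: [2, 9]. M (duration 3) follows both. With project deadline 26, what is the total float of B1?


Forward pass: ES(B1) = sum of predecessors on chain B = 0
EF = ES + duration = 0 + 2 = 2
Backward pass: LF(M) = deadline = 26; LS(M) = 26 - 3 = 23
LF(B1) = LS(M) - sum(successors on chain B) = 23 - 9 = 14
LS = LF - duration = 14 - 2 = 12
Total float = LS - ES = 12 - 0 = 12

12


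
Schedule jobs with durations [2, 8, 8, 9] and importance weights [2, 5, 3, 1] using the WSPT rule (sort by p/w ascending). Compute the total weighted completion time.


Compute p/w ratios and sort ascending (WSPT): [(2, 2), (8, 5), (8, 3), (9, 1)]
Compute weighted completion times:
  Job (p=2,w=2): C=2, w*C=2*2=4
  Job (p=8,w=5): C=10, w*C=5*10=50
  Job (p=8,w=3): C=18, w*C=3*18=54
  Job (p=9,w=1): C=27, w*C=1*27=27
Total weighted completion time = 135

135


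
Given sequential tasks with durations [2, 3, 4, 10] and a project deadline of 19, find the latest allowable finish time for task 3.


LF(activity 3) = deadline - sum of successor durations
Successors: activities 4 through 4 with durations [10]
Sum of successor durations = 10
LF = 19 - 10 = 9

9


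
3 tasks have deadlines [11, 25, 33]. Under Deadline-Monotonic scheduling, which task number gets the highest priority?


Sort tasks by relative deadline (ascending):
  Task 1: deadline = 11
  Task 2: deadline = 25
  Task 3: deadline = 33
Priority order (highest first): [1, 2, 3]
Highest priority task = 1

1


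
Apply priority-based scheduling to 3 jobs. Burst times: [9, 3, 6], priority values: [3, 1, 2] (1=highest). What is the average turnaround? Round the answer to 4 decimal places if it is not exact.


Sort by priority (ascending = highest first):
Order: [(1, 3), (2, 6), (3, 9)]
Completion times:
  Priority 1, burst=3, C=3
  Priority 2, burst=6, C=9
  Priority 3, burst=9, C=18
Average turnaround = 30/3 = 10.0

10.0


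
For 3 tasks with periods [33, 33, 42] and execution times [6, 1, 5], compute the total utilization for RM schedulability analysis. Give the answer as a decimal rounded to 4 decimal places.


Compute individual utilizations (exact fractions):
  Task 1: C/T = 6/33 = 2/11 (approx. 0.1818)
  Task 2: C/T = 1/33 (approx. 0.0303)
  Task 3: C/T = 5/42 (approx. 0.119)
Total utilization U = 2/11 + 1/33 + 5/42 = 51/154
Rounded to 4 decimal places: U = 0.3312
RM (Liu & Layland) bound for 3 tasks = 0.779763; compare with U = 51/154 (approx. 0.331169)
U <= bound, so schedulable by RM sufficient condition.

0.3312


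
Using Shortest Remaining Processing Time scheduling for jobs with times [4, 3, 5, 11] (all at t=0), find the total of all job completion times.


Since all jobs arrive at t=0, SRPT equals SPT ordering.
SPT order: [3, 4, 5, 11]
Completion times:
  Job 1: p=3, C=3
  Job 2: p=4, C=7
  Job 3: p=5, C=12
  Job 4: p=11, C=23
Total completion time = 3 + 7 + 12 + 23 = 45

45


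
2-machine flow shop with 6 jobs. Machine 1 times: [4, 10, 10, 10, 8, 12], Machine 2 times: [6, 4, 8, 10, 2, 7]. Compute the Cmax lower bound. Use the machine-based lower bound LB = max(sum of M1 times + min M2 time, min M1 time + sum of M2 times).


LB1 = sum(M1 times) + min(M2 times) = 54 + 2 = 56
LB2 = min(M1 times) + sum(M2 times) = 4 + 37 = 41
Lower bound = max(LB1, LB2) = max(56, 41) = 56

56


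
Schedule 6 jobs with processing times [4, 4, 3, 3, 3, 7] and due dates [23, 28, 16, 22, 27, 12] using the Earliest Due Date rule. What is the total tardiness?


Sort by due date (EDD order): [(7, 12), (3, 16), (3, 22), (4, 23), (3, 27), (4, 28)]
Compute completion times and tardiness:
  Job 1: p=7, d=12, C=7, tardiness=max(0,7-12)=0
  Job 2: p=3, d=16, C=10, tardiness=max(0,10-16)=0
  Job 3: p=3, d=22, C=13, tardiness=max(0,13-22)=0
  Job 4: p=4, d=23, C=17, tardiness=max(0,17-23)=0
  Job 5: p=3, d=27, C=20, tardiness=max(0,20-27)=0
  Job 6: p=4, d=28, C=24, tardiness=max(0,24-28)=0
Total tardiness = 0

0


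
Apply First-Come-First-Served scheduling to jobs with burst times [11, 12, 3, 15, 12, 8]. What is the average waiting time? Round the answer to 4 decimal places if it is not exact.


FCFS order (as given): [11, 12, 3, 15, 12, 8]
Waiting times:
  Job 1: wait = 0
  Job 2: wait = 11
  Job 3: wait = 23
  Job 4: wait = 26
  Job 5: wait = 41
  Job 6: wait = 53
Sum of waiting times = 154
Average waiting time = 154/6 = 25.6667

25.6667


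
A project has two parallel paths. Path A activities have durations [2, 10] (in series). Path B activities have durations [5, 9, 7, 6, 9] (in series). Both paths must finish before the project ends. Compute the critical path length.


Path A total = 2 + 10 = 12
Path B total = 5 + 9 + 7 + 6 + 9 = 36
Critical path = longest path = max(12, 36) = 36

36


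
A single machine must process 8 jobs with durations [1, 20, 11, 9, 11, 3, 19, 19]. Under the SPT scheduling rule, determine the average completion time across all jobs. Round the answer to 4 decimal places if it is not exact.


Sort jobs by processing time (SPT order): [1, 3, 9, 11, 11, 19, 19, 20]
Compute completion times sequentially:
  Job 1: processing = 1, completes at 1
  Job 2: processing = 3, completes at 4
  Job 3: processing = 9, completes at 13
  Job 4: processing = 11, completes at 24
  Job 5: processing = 11, completes at 35
  Job 6: processing = 19, completes at 54
  Job 7: processing = 19, completes at 73
  Job 8: processing = 20, completes at 93
Sum of completion times = 297
Average completion time = 297/8 = 37.125

37.125


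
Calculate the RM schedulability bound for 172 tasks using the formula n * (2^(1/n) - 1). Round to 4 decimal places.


Compute 2^(1/172) = 1.0040380565
Subtract 1: 1.0040380565 - 1 = 0.0040380565
Multiply by n: 172 * 0.0040380565 = 0.6945457180
Round to 4 dp: 0.6945

0.6945


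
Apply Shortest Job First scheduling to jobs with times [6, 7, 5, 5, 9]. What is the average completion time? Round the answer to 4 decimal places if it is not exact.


SJF order (ascending): [5, 5, 6, 7, 9]
Completion times:
  Job 1: burst=5, C=5
  Job 2: burst=5, C=10
  Job 3: burst=6, C=16
  Job 4: burst=7, C=23
  Job 5: burst=9, C=32
Average completion = 86/5 = 17.2

17.2


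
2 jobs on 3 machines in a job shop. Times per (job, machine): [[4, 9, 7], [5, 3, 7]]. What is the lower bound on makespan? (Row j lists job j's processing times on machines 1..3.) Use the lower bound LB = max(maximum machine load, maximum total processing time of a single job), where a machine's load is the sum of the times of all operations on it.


Machine loads:
  Machine 1: 4 + 5 = 9
  Machine 2: 9 + 3 = 12
  Machine 3: 7 + 7 = 14
Max machine load = 14
Job totals:
  Job 1: 20
  Job 2: 15
Max job total = 20
Lower bound = max(14, 20) = 20

20


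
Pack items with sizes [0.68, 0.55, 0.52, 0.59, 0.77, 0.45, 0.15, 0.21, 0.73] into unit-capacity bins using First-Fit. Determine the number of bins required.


Place items sequentially using First-Fit:
  Item 0.68 -> new Bin 1
  Item 0.55 -> new Bin 2
  Item 0.52 -> new Bin 3
  Item 0.59 -> new Bin 4
  Item 0.77 -> new Bin 5
  Item 0.45 -> Bin 2 (now 1.0)
  Item 0.15 -> Bin 1 (now 0.83)
  Item 0.21 -> Bin 3 (now 0.73)
  Item 0.73 -> new Bin 6
Total bins used = 6

6


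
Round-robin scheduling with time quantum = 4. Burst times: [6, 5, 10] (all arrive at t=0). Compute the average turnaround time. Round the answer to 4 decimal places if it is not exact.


Time quantum = 4
Execution trace:
  J1 runs 4 units, time = 4
  J2 runs 4 units, time = 8
  J3 runs 4 units, time = 12
  J1 runs 2 units, time = 14
  J2 runs 1 units, time = 15
  J3 runs 4 units, time = 19
  J3 runs 2 units, time = 21
Finish times: [14, 15, 21]
Average turnaround = 50/3 = 16.6667

16.6667


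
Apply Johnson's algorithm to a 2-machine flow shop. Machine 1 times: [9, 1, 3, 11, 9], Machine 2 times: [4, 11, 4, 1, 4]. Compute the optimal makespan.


Apply Johnson's rule:
  Group 1 (a <= b): [(2, 1, 11), (3, 3, 4)]
  Group 2 (a > b): [(1, 9, 4), (5, 9, 4), (4, 11, 1)]
Optimal job order: [2, 3, 1, 5, 4]
Schedule:
  Job 2: M1 done at 1, M2 done at 12
  Job 3: M1 done at 4, M2 done at 16
  Job 1: M1 done at 13, M2 done at 20
  Job 5: M1 done at 22, M2 done at 26
  Job 4: M1 done at 33, M2 done at 34
Makespan = 34

34


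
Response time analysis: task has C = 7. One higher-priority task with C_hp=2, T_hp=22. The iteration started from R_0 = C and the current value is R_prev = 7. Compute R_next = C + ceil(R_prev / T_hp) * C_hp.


R_next = C + ceil(R_prev / T_hp) * C_hp
ceil(7 / 22) = ceil(0.3182) = 1
Interference = 1 * 2 = 2
R_next = 7 + 2 = 9

9


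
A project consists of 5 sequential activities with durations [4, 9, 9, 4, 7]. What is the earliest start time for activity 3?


Activity 3 starts after activities 1 through 2 complete.
Predecessor durations: [4, 9]
ES = 4 + 9 = 13

13


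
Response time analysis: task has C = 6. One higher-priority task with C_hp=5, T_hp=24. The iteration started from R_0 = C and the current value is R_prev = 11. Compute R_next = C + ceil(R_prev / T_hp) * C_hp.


R_next = C + ceil(R_prev / T_hp) * C_hp
ceil(11 / 24) = ceil(0.4583) = 1
Interference = 1 * 5 = 5
R_next = 6 + 5 = 11
R_next = R_prev, so the iteration has converged (response time = 11).

11


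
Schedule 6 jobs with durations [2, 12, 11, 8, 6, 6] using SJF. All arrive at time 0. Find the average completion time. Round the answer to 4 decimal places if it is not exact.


SJF order (ascending): [2, 6, 6, 8, 11, 12]
Completion times:
  Job 1: burst=2, C=2
  Job 2: burst=6, C=8
  Job 3: burst=6, C=14
  Job 4: burst=8, C=22
  Job 5: burst=11, C=33
  Job 6: burst=12, C=45
Average completion = 124/6 = 20.6667

20.6667


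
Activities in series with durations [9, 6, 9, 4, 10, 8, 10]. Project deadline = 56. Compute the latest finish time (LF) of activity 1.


LF(activity 1) = deadline - sum of successor durations
Successors: activities 2 through 7 with durations [6, 9, 4, 10, 8, 10]
Sum of successor durations = 47
LF = 56 - 47 = 9

9


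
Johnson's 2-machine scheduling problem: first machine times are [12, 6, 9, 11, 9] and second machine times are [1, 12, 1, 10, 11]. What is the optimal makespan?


Apply Johnson's rule:
  Group 1 (a <= b): [(2, 6, 12), (5, 9, 11)]
  Group 2 (a > b): [(4, 11, 10), (1, 12, 1), (3, 9, 1)]
Optimal job order: [2, 5, 4, 1, 3]
Schedule:
  Job 2: M1 done at 6, M2 done at 18
  Job 5: M1 done at 15, M2 done at 29
  Job 4: M1 done at 26, M2 done at 39
  Job 1: M1 done at 38, M2 done at 40
  Job 3: M1 done at 47, M2 done at 48
Makespan = 48

48


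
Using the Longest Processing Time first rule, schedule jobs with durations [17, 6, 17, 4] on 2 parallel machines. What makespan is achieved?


Sort jobs in decreasing order (LPT): [17, 17, 6, 4]
Assign each job to the least loaded machine:
  Machine 1: jobs [17, 6], load = 23
  Machine 2: jobs [17, 4], load = 21
Makespan = max load = 23

23


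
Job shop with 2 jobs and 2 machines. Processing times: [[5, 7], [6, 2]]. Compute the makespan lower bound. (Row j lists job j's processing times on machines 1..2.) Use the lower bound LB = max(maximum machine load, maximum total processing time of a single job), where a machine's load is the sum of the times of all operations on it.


Machine loads:
  Machine 1: 5 + 6 = 11
  Machine 2: 7 + 2 = 9
Max machine load = 11
Job totals:
  Job 1: 12
  Job 2: 8
Max job total = 12
Lower bound = max(11, 12) = 12

12


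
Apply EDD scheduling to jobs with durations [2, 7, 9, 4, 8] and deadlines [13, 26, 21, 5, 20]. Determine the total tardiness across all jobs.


Sort by due date (EDD order): [(4, 5), (2, 13), (8, 20), (9, 21), (7, 26)]
Compute completion times and tardiness:
  Job 1: p=4, d=5, C=4, tardiness=max(0,4-5)=0
  Job 2: p=2, d=13, C=6, tardiness=max(0,6-13)=0
  Job 3: p=8, d=20, C=14, tardiness=max(0,14-20)=0
  Job 4: p=9, d=21, C=23, tardiness=max(0,23-21)=2
  Job 5: p=7, d=26, C=30, tardiness=max(0,30-26)=4
Total tardiness = 6

6


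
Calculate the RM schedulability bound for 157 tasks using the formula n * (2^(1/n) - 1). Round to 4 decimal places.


Compute 2^(1/157) = 1.0044247104
Subtract 1: 1.0044247104 - 1 = 0.0044247104
Multiply by n: 157 * 0.0044247104 = 0.6946795328
Round to 4 dp: 0.6947

0.6947


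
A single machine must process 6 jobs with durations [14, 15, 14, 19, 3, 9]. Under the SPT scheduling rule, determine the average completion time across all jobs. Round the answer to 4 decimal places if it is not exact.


Sort jobs by processing time (SPT order): [3, 9, 14, 14, 15, 19]
Compute completion times sequentially:
  Job 1: processing = 3, completes at 3
  Job 2: processing = 9, completes at 12
  Job 3: processing = 14, completes at 26
  Job 4: processing = 14, completes at 40
  Job 5: processing = 15, completes at 55
  Job 6: processing = 19, completes at 74
Sum of completion times = 210
Average completion time = 210/6 = 35.0

35.0


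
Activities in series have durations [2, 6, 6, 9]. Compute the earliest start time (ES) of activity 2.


Activity 2 starts after activities 1 through 1 complete.
Predecessor durations: [2]
ES = 2 = 2

2


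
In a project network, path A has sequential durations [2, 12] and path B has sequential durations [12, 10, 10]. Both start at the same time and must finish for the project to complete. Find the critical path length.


Path A total = 2 + 12 = 14
Path B total = 12 + 10 + 10 = 32
Critical path = longest path = max(14, 32) = 32

32


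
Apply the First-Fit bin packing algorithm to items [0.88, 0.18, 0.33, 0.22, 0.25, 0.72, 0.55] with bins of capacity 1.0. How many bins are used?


Place items sequentially using First-Fit:
  Item 0.88 -> new Bin 1
  Item 0.18 -> new Bin 2
  Item 0.33 -> Bin 2 (now 0.51)
  Item 0.22 -> Bin 2 (now 0.73)
  Item 0.25 -> Bin 2 (now 0.98)
  Item 0.72 -> new Bin 3
  Item 0.55 -> new Bin 4
Total bins used = 4

4


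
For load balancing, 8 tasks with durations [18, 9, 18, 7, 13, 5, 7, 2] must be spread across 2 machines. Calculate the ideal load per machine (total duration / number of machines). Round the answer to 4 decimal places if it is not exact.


Total processing time = 18 + 9 + 18 + 7 + 13 + 5 + 7 + 2 = 79
Number of machines = 2
Ideal balanced load = 79 / 2 = 39.5

39.5


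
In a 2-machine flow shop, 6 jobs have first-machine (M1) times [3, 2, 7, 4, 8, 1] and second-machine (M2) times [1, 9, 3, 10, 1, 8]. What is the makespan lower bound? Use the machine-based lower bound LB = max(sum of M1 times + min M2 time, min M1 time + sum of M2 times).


LB1 = sum(M1 times) + min(M2 times) = 25 + 1 = 26
LB2 = min(M1 times) + sum(M2 times) = 1 + 32 = 33
Lower bound = max(LB1, LB2) = max(26, 33) = 33

33


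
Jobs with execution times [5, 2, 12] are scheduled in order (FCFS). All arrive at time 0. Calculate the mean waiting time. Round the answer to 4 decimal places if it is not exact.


FCFS order (as given): [5, 2, 12]
Waiting times:
  Job 1: wait = 0
  Job 2: wait = 5
  Job 3: wait = 7
Sum of waiting times = 12
Average waiting time = 12/3 = 4.0

4.0


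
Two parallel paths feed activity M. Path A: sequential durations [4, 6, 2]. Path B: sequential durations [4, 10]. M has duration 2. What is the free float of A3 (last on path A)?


ES(A3) = sum of predecessors on chain A = 10
EF(A3) = ES + duration = 10 + 2 = 12
Successor of A3 is M. ES(M) = max(sum(A), sum(B)) = max(12, 14) = 14
Free float = ES(successor) - EF(current) = 14 - 12 = 2

2


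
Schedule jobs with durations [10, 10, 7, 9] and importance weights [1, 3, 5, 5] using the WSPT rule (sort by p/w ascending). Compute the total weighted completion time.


Compute p/w ratios and sort ascending (WSPT): [(7, 5), (9, 5), (10, 3), (10, 1)]
Compute weighted completion times:
  Job (p=7,w=5): C=7, w*C=5*7=35
  Job (p=9,w=5): C=16, w*C=5*16=80
  Job (p=10,w=3): C=26, w*C=3*26=78
  Job (p=10,w=1): C=36, w*C=1*36=36
Total weighted completion time = 229

229


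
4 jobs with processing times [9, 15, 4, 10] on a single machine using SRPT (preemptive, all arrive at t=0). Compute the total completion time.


Since all jobs arrive at t=0, SRPT equals SPT ordering.
SPT order: [4, 9, 10, 15]
Completion times:
  Job 1: p=4, C=4
  Job 2: p=9, C=13
  Job 3: p=10, C=23
  Job 4: p=15, C=38
Total completion time = 4 + 13 + 23 + 38 = 78

78


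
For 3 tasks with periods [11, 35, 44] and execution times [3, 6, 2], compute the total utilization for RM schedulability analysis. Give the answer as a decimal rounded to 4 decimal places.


Compute individual utilizations (exact fractions):
  Task 1: C/T = 3/11 (approx. 0.2727)
  Task 2: C/T = 6/35 (approx. 0.1714)
  Task 3: C/T = 2/44 = 1/22 (approx. 0.0455)
Total utilization U = 3/11 + 6/35 + 1/22 = 377/770
Rounded to 4 decimal places: U = 0.4896
RM (Liu & Layland) bound for 3 tasks = 0.779763; compare with U = 377/770 (approx. 0.489610)
U <= bound, so schedulable by RM sufficient condition.

0.4896


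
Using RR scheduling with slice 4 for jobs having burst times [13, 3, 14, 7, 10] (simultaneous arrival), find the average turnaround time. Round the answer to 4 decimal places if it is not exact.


Time quantum = 4
Execution trace:
  J1 runs 4 units, time = 4
  J2 runs 3 units, time = 7
  J3 runs 4 units, time = 11
  J4 runs 4 units, time = 15
  J5 runs 4 units, time = 19
  J1 runs 4 units, time = 23
  J3 runs 4 units, time = 27
  J4 runs 3 units, time = 30
  J5 runs 4 units, time = 34
  J1 runs 4 units, time = 38
  J3 runs 4 units, time = 42
  J5 runs 2 units, time = 44
  J1 runs 1 units, time = 45
  J3 runs 2 units, time = 47
Finish times: [45, 7, 47, 30, 44]
Average turnaround = 173/5 = 34.6

34.6


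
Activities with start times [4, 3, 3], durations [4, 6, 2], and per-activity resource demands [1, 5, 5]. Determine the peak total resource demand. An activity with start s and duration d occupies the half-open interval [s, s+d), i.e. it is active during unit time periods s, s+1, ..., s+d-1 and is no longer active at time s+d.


Each activity i is active on [start_i, start_i + duration_i).
Compute total resource usage per time slot:
  t=0: active resources = [], total = 0
  t=1: active resources = [], total = 0
  t=2: active resources = [], total = 0
  t=3: active resources = [5, 5], total = 10
  t=4: active resources = [1, 5, 5], total = 11
  t=5: active resources = [1, 5], total = 6
  t=6: active resources = [1, 5], total = 6
  t=7: active resources = [1, 5], total = 6
  t=8: active resources = [5], total = 5
Peak resource demand = 11

11


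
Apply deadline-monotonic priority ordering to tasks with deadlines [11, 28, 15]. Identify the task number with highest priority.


Sort tasks by relative deadline (ascending):
  Task 1: deadline = 11
  Task 3: deadline = 15
  Task 2: deadline = 28
Priority order (highest first): [1, 3, 2]
Highest priority task = 1

1


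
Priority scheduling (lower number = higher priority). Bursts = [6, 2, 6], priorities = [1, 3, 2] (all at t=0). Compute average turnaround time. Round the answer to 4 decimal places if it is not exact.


Sort by priority (ascending = highest first):
Order: [(1, 6), (2, 6), (3, 2)]
Completion times:
  Priority 1, burst=6, C=6
  Priority 2, burst=6, C=12
  Priority 3, burst=2, C=14
Average turnaround = 32/3 = 10.6667

10.6667


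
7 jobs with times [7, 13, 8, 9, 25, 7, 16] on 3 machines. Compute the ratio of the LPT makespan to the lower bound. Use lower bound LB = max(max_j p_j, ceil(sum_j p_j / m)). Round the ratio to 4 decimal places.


LPT order: [25, 16, 13, 9, 8, 7, 7]
Machine loads after assignment: [25, 31, 29]
LPT makespan = 31
Lower bound = max(max_job, ceil(total/3)) = max(25, 29) = 29
Ratio = 31 / 29 = 1.069

1.069


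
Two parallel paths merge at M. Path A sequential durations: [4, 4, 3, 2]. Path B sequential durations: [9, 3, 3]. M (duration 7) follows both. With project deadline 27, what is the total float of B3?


Forward pass: ES(B3) = sum of predecessors on chain B = 12
EF = ES + duration = 12 + 3 = 15
Backward pass: LF(M) = deadline = 27; LS(M) = 27 - 7 = 20
LF(B3) = LS(M) - sum(successors on chain B) = 20 - 0 = 20
LS = LF - duration = 20 - 3 = 17
Total float = LS - ES = 17 - 12 = 5

5
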